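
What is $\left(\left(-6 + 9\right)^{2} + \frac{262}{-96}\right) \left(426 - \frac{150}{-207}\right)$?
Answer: $\frac{2215661}{828} \approx 2675.9$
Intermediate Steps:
$\left(\left(-6 + 9\right)^{2} + \frac{262}{-96}\right) \left(426 - \frac{150}{-207}\right) = \left(3^{2} + 262 \left(- \frac{1}{96}\right)\right) \left(426 - - \frac{50}{69}\right) = \left(9 - \frac{131}{48}\right) \left(426 + \frac{50}{69}\right) = \frac{301}{48} \cdot \frac{29444}{69} = \frac{2215661}{828}$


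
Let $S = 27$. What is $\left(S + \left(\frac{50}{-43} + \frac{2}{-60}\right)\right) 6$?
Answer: $\frac{33287}{215} \approx 154.82$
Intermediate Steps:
$\left(S + \left(\frac{50}{-43} + \frac{2}{-60}\right)\right) 6 = \left(27 + \left(\frac{50}{-43} + \frac{2}{-60}\right)\right) 6 = \left(27 + \left(50 \left(- \frac{1}{43}\right) + 2 \left(- \frac{1}{60}\right)\right)\right) 6 = \left(27 - \frac{1543}{1290}\right) 6 = \frac{33287}{1290} \cdot 6 = \frac{33287}{215}$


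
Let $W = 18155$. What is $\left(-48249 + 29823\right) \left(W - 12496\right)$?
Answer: $-104272734$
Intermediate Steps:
$\left(-48249 + 29823\right) \left(W - 12496\right) = \left(-48249 + 29823\right) \left(18155 - 12496\right) = \left(-18426\right) 5659 = -104272734$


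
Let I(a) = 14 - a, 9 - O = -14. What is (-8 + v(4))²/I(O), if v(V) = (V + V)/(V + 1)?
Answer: -1024/225 ≈ -4.5511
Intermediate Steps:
v(V) = 2*V/(1 + V) (v(V) = (2*V)/(1 + V) = 2*V/(1 + V))
O = 23 (O = 9 - 1*(-14) = 9 + 14 = 23)
(-8 + v(4))²/I(O) = (-8 + 2*4/(1 + 4))²/(14 - 1*23) = (-8 + 2*4/5)²/(14 - 23) = (-8 + 2*4*(⅕))²/(-9) = (-8 + 8/5)²*(-⅑) = (-32/5)²*(-⅑) = (1024/25)*(-⅑) = -1024/225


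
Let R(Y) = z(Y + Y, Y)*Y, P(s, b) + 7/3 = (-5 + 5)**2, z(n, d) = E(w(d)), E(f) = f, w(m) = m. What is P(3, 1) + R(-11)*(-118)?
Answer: -42841/3 ≈ -14280.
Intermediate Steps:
z(n, d) = d
P(s, b) = -7/3 (P(s, b) = -7/3 + (-5 + 5)**2 = -7/3 + 0**2 = -7/3 + 0 = -7/3)
R(Y) = Y**2 (R(Y) = Y*Y = Y**2)
P(3, 1) + R(-11)*(-118) = -7/3 + (-11)**2*(-118) = -7/3 + 121*(-118) = -7/3 - 14278 = -42841/3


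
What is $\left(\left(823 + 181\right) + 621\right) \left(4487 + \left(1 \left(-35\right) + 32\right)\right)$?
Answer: $7286500$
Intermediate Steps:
$\left(\left(823 + 181\right) + 621\right) \left(4487 + \left(1 \left(-35\right) + 32\right)\right) = \left(1004 + 621\right) \left(4487 + \left(-35 + 32\right)\right) = 1625 \left(4487 - 3\right) = 1625 \cdot 4484 = 7286500$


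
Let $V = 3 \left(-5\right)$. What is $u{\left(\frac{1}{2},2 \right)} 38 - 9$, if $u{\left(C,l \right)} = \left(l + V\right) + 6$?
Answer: $-275$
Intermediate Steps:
$V = -15$
$u{\left(C,l \right)} = -9 + l$ ($u{\left(C,l \right)} = \left(l - 15\right) + 6 = \left(-15 + l\right) + 6 = -9 + l$)
$u{\left(\frac{1}{2},2 \right)} 38 - 9 = \left(-9 + 2\right) 38 - 9 = \left(-7\right) 38 - 9 = -266 - 9 = -275$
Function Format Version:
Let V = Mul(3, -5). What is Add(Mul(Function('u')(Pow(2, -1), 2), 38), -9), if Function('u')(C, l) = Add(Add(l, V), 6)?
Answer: -275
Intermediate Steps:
V = -15
Function('u')(C, l) = Add(-9, l) (Function('u')(C, l) = Add(Add(l, -15), 6) = Add(Add(-15, l), 6) = Add(-9, l))
Add(Mul(Function('u')(Pow(2, -1), 2), 38), -9) = Add(Mul(Add(-9, 2), 38), -9) = Add(Mul(-7, 38), -9) = Add(-266, -9) = -275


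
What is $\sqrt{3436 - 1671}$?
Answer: $\sqrt{1765} \approx 42.012$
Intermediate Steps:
$\sqrt{3436 - 1671} = \sqrt{1765}$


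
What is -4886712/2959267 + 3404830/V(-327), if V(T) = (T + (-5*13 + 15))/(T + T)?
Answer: 506890157745732/85818743 ≈ 5.9065e+6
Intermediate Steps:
V(T) = (-50 + T)/(2*T) (V(T) = (T + (-65 + 15))/((2*T)) = (T - 50)*(1/(2*T)) = (-50 + T)*(1/(2*T)) = (-50 + T)/(2*T))
-4886712/2959267 + 3404830/V(-327) = -4886712/2959267 + 3404830/(((1/2)*(-50 - 327)/(-327))) = -4886712*1/2959267 + 3404830/(((1/2)*(-1/327)*(-377))) = -4886712/2959267 + 3404830/(377/654) = -4886712/2959267 + 3404830*(654/377) = -4886712/2959267 + 171289140/29 = 506890157745732/85818743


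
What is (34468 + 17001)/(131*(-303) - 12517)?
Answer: -51469/52210 ≈ -0.98581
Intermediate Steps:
(34468 + 17001)/(131*(-303) - 12517) = 51469/(-39693 - 12517) = 51469/(-52210) = 51469*(-1/52210) = -51469/52210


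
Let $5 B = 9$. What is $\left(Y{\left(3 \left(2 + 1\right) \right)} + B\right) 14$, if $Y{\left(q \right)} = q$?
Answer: $\frac{756}{5} \approx 151.2$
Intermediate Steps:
$B = \frac{9}{5}$ ($B = \frac{1}{5} \cdot 9 = \frac{9}{5} \approx 1.8$)
$\left(Y{\left(3 \left(2 + 1\right) \right)} + B\right) 14 = \left(3 \left(2 + 1\right) + \frac{9}{5}\right) 14 = \left(3 \cdot 3 + \frac{9}{5}\right) 14 = \left(9 + \frac{9}{5}\right) 14 = \frac{54}{5} \cdot 14 = \frac{756}{5}$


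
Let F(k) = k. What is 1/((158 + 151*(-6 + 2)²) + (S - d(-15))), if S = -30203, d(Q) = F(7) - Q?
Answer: -1/27651 ≈ -3.6165e-5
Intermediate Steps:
d(Q) = 7 - Q
1/((158 + 151*(-6 + 2)²) + (S - d(-15))) = 1/((158 + 151*(-6 + 2)²) + (-30203 - (7 - 1*(-15)))) = 1/((158 + 151*(-4)²) + (-30203 - (7 + 15))) = 1/((158 + 151*16) + (-30203 - 1*22)) = 1/((158 + 2416) + (-30203 - 22)) = 1/(2574 - 30225) = 1/(-27651) = -1/27651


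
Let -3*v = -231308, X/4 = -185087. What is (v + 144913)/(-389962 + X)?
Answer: -666047/3390930 ≈ -0.19642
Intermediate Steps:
X = -740348 (X = 4*(-185087) = -740348)
v = 231308/3 (v = -⅓*(-231308) = 231308/3 ≈ 77103.)
(v + 144913)/(-389962 + X) = (231308/3 + 144913)/(-389962 - 740348) = (666047/3)/(-1130310) = (666047/3)*(-1/1130310) = -666047/3390930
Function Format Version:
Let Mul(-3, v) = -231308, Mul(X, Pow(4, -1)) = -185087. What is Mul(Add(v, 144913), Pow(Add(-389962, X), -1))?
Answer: Rational(-666047, 3390930) ≈ -0.19642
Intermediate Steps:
X = -740348 (X = Mul(4, -185087) = -740348)
v = Rational(231308, 3) (v = Mul(Rational(-1, 3), -231308) = Rational(231308, 3) ≈ 77103.)
Mul(Add(v, 144913), Pow(Add(-389962, X), -1)) = Mul(Add(Rational(231308, 3), 144913), Pow(Add(-389962, -740348), -1)) = Mul(Rational(666047, 3), Pow(-1130310, -1)) = Mul(Rational(666047, 3), Rational(-1, 1130310)) = Rational(-666047, 3390930)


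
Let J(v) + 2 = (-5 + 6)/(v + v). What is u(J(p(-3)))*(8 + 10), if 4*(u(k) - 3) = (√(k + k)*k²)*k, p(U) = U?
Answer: 54 - 2197*I*√39/144 ≈ 54.0 - 95.28*I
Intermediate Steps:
J(v) = -2 + 1/(2*v) (J(v) = -2 + (-5 + 6)/(v + v) = -2 + 1/(2*v))
u(k) = 3 + √2*k^(7/2)/4 (u(k) = 3 + ((√(k + k)*k²)*k)/4 = 3 + ((√(2*k)*k²)*k)/4 = 3 + (((√2*√k)*k²)*k)/4 = 3 + ((√2*k^(5/2))*k)/4 = 3 + (√2*k^(7/2))/4 = 3 + √2*k^(7/2)/4)
u(J(p(-3)))*(8 + 10) = (3 + √2*(-2 + (½)/(-3))^(7/2)/4)*(8 + 10) = (3 + √2*(-2 + (½)*(-⅓))^(7/2)/4)*18 = (3 + √2*(-2 - ⅙)^(7/2)/4)*18 = (3 + √2*(-13/6)^(7/2)/4)*18 = (3 + √2*(-2197*I*√78/1296)/4)*18 = (3 - 2197*I*√39/2592)*18 = 54 - 2197*I*√39/144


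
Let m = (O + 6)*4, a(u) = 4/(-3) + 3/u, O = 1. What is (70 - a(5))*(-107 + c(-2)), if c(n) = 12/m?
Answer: -791506/105 ≈ -7538.2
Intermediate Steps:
a(u) = -4/3 + 3/u (a(u) = 4*(-⅓) + 3/u = -4/3 + 3/u)
m = 28 (m = (1 + 6)*4 = 7*4 = 28)
c(n) = 3/7 (c(n) = 12/28 = 12*(1/28) = 3/7)
(70 - a(5))*(-107 + c(-2)) = (70 - (-4/3 + 3/5))*(-107 + 3/7) = (70 - (-4/3 + 3*(⅕)))*(-746/7) = (70 - (-4/3 + ⅗))*(-746/7) = (70 - 1*(-11/15))*(-746/7) = (70 + 11/15)*(-746/7) = (1061/15)*(-746/7) = -791506/105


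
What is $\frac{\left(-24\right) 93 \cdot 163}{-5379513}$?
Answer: $\frac{121272}{1793171} \approx 0.06763$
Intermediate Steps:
$\frac{\left(-24\right) 93 \cdot 163}{-5379513} = \left(-2232\right) 163 \left(- \frac{1}{5379513}\right) = \left(-363816\right) \left(- \frac{1}{5379513}\right) = \frac{121272}{1793171}$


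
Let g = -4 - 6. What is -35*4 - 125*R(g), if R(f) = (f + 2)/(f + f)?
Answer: -190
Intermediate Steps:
g = -10
R(f) = (2 + f)/(2*f) (R(f) = (2 + f)/((2*f)) = (2 + f)*(1/(2*f)) = (2 + f)/(2*f))
-35*4 - 125*R(g) = -35*4 - 125*(2 - 10)/(2*(-10)) = -140 - 125*(-1)*(-8)/(2*10) = -140 - 125*2/5 = -140 - 50 = -190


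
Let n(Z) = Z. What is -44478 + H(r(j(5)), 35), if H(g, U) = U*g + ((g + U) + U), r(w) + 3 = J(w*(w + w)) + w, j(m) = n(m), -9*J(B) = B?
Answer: -44536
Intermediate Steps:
J(B) = -B/9
j(m) = m
r(w) = -3 + w - 2*w**2/9 (r(w) = -3 + (-w*(w + w)/9 + w) = -3 + (-w*2*w/9 + w) = -3 + (-2*w**2/9 + w) = -3 + (w - 2*w**2/9) = -3 + w - 2*w**2/9)
H(g, U) = g + 2*U + U*g (H(g, U) = U*g + ((U + g) + U) = U*g + (g + 2*U) = g + 2*U + U*g)
-44478 + H(r(j(5)), 35) = -44478 + ((-3 + 5 - 2/9*5**2) + 2*35 + 35*(-3 + 5 - 2/9*5**2)) = -44478 + ((-3 + 5 - 2/9*25) + 70 + 35*(-3 + 5 - 2/9*25)) = -44478 + ((-3 + 5 - 50/9) + 70 + 35*(-3 + 5 - 50/9)) = -44478 + (-32/9 + 70 + 35*(-32/9)) = -44478 + (-32/9 + 70 - 1120/9) = -44478 - 58 = -44536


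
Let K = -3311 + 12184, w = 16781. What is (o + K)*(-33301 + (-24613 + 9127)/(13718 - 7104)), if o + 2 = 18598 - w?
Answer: -1177113795200/3307 ≈ -3.5595e+8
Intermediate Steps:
K = 8873
o = 1815 (o = -2 + (18598 - 1*16781) = -2 + (18598 - 16781) = -2 + 1817 = 1815)
(o + K)*(-33301 + (-24613 + 9127)/(13718 - 7104)) = (1815 + 8873)*(-33301 + (-24613 + 9127)/(13718 - 7104)) = 10688*(-33301 - 15486/6614) = 10688*(-33301 - 15486*1/6614) = 10688*(-33301 - 7743/3307) = 10688*(-110134150/3307) = -1177113795200/3307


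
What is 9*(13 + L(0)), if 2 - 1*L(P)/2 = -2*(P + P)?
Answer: 153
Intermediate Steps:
L(P) = 4 + 8*P (L(P) = 4 - (-4)*(P + P) = 4 - (-4)*2*P = 4 - (-8)*P = 4 + 8*P)
9*(13 + L(0)) = 9*(13 + (4 + 8*0)) = 9*(13 + (4 + 0)) = 9*(13 + 4) = 9*17 = 153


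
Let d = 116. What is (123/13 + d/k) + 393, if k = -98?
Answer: 255614/637 ≈ 401.28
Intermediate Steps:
(123/13 + d/k) + 393 = (123/13 + 116/(-98)) + 393 = (123*(1/13) + 116*(-1/98)) + 393 = (123/13 - 58/49) + 393 = 5273/637 + 393 = 255614/637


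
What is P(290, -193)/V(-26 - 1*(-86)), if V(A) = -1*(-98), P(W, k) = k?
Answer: -193/98 ≈ -1.9694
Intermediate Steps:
V(A) = 98
P(290, -193)/V(-26 - 1*(-86)) = -193/98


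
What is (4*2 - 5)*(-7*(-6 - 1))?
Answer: 147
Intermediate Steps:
(4*2 - 5)*(-7*(-6 - 1)) = (8 - 5)*(-7*(-7)) = 3*49 = 147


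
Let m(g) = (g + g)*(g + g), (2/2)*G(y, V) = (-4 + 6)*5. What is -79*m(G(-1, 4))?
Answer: -31600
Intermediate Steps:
G(y, V) = 10 (G(y, V) = (-4 + 6)*5 = 2*5 = 10)
m(g) = 4*g**2 (m(g) = (2*g)*(2*g) = 4*g**2)
-79*m(G(-1, 4)) = -316*10**2 = -316*100 = -79*400 = -31600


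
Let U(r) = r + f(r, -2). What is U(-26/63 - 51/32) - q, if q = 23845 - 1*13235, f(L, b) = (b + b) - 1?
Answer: -21403885/2016 ≈ -10617.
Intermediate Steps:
f(L, b) = -1 + 2*b (f(L, b) = 2*b - 1 = -1 + 2*b)
U(r) = -5 + r (U(r) = r + (-1 + 2*(-2)) = r + (-1 - 4) = r - 5 = -5 + r)
q = 10610 (q = 23845 - 13235 = 10610)
U(-26/63 - 51/32) - q = (-5 + (-26/63 - 51/32)) - 1*10610 = (-5 + (-26*1/63 - 51*1/32)) - 10610 = (-5 + (-26/63 - 51/32)) - 10610 = (-5 - 4045/2016) - 10610 = -14125/2016 - 10610 = -21403885/2016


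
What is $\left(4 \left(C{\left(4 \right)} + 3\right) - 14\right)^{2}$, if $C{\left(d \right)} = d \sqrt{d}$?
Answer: $900$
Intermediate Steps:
$C{\left(d \right)} = d^{\frac{3}{2}}$
$\left(4 \left(C{\left(4 \right)} + 3\right) - 14\right)^{2} = \left(4 \left(4^{\frac{3}{2}} + 3\right) - 14\right)^{2} = \left(4 \left(8 + 3\right) - 14\right)^{2} = \left(4 \cdot 11 - 14\right)^{2} = \left(44 - 14\right)^{2} = 30^{2} = 900$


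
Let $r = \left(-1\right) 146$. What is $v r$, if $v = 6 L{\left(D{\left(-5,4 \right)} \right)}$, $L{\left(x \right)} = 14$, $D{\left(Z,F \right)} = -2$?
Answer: $-12264$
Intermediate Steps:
$r = -146$
$v = 84$ ($v = 6 \cdot 14 = 84$)
$v r = 84 \left(-146\right) = -12264$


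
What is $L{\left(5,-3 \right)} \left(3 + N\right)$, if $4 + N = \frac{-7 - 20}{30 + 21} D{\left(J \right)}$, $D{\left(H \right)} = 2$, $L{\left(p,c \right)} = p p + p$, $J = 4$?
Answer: $- \frac{1050}{17} \approx -61.765$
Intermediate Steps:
$L{\left(p,c \right)} = p + p^{2}$ ($L{\left(p,c \right)} = p^{2} + p = p + p^{2}$)
$N = - \frac{86}{17}$ ($N = -4 + \frac{-7 - 20}{30 + 21} \cdot 2 = -4 + - \frac{27}{51} \cdot 2 = -4 + \left(-27\right) \frac{1}{51} \cdot 2 = -4 - \frac{18}{17} = - \frac{86}{17} \approx -5.0588$)
$L{\left(5,-3 \right)} \left(3 + N\right) = 5 \left(1 + 5\right) \left(3 - \frac{86}{17}\right) = 5 \cdot 6 \left(- \frac{35}{17}\right) = 30 \left(- \frac{35}{17}\right) = - \frac{1050}{17}$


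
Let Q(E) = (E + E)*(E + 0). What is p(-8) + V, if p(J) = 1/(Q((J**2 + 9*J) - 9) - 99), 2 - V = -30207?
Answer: 14470112/479 ≈ 30209.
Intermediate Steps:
V = 30209 (V = 2 - 1*(-30207) = 2 + 30207 = 30209)
Q(E) = 2*E**2 (Q(E) = (2*E)*E = 2*E**2)
p(J) = 1/(-99 + 2*(-9 + J**2 + 9*J)**2) (p(J) = 1/(2*((J**2 + 9*J) - 9)**2 - 99) = 1/(2*(-9 + J**2 + 9*J)**2 - 99) = 1/(-99 + 2*(-9 + J**2 + 9*J)**2))
p(-8) + V = 1/(-99 + 2*(-9 + (-8)**2 + 9*(-8))**2) + 30209 = 1/(-99 + 2*(-9 + 64 - 72)**2) + 30209 = 1/(-99 + 2*(-17)**2) + 30209 = 1/(-99 + 2*289) + 30209 = 1/(-99 + 578) + 30209 = 1/479 + 30209 = 14470112/479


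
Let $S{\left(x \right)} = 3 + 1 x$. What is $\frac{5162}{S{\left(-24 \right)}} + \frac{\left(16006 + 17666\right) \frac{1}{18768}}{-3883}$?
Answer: $- \frac{681498845}{2772462} \approx -245.81$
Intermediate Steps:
$S{\left(x \right)} = 3 + x$
$\frac{5162}{S{\left(-24 \right)}} + \frac{\left(16006 + 17666\right) \frac{1}{18768}}{-3883} = \frac{5162}{3 - 24} + \frac{\left(16006 + 17666\right) \frac{1}{18768}}{-3883} = \frac{5162}{-21} + 33672 \cdot \frac{1}{18768} \left(- \frac{1}{3883}\right) = 5162 \left(- \frac{1}{21}\right) + \frac{61}{34} \left(- \frac{1}{3883}\right) = - \frac{5162}{21} - \frac{61}{132022} = - \frac{681498845}{2772462}$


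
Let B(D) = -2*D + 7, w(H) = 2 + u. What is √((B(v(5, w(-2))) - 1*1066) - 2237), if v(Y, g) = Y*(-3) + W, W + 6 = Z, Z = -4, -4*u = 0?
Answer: I*√3246 ≈ 56.974*I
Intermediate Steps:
u = 0 (u = -¼*0 = 0)
W = -10 (W = -6 - 4 = -10)
w(H) = 2 (w(H) = 2 + 0 = 2)
v(Y, g) = -10 - 3*Y (v(Y, g) = Y*(-3) - 10 = -3*Y - 10 = -10 - 3*Y)
B(D) = 7 - 2*D
√((B(v(5, w(-2))) - 1*1066) - 2237) = √(((7 - 2*(-10 - 3*5)) - 1*1066) - 2237) = √(((7 - 2*(-10 - 15)) - 1066) - 2237) = √(((7 - 2*(-25)) - 1066) - 2237) = √(((7 + 50) - 1066) - 2237) = √((57 - 1066) - 2237) = √(-1009 - 2237) = √(-3246) = I*√3246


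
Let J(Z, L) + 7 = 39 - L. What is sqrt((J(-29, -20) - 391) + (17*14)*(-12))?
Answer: 3*I*sqrt(355) ≈ 56.524*I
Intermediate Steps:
J(Z, L) = 32 - L (J(Z, L) = -7 + (39 - L) = 32 - L)
sqrt((J(-29, -20) - 391) + (17*14)*(-12)) = sqrt(((32 - 1*(-20)) - 391) + (17*14)*(-12)) = sqrt(((32 + 20) - 391) + 238*(-12)) = sqrt((52 - 391) - 2856) = sqrt(-339 - 2856) = sqrt(-3195) = 3*I*sqrt(355)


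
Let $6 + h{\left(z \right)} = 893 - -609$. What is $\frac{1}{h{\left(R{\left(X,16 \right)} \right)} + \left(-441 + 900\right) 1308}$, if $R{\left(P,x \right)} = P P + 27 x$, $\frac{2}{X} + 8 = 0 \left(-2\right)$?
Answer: $\frac{1}{601868} \approx 1.6615 \cdot 10^{-6}$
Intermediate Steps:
$X = - \frac{1}{4}$ ($X = \frac{2}{-8 + 0 \left(-2\right)} = \frac{2}{-8 + 0} = \frac{2}{-8} = 2 \left(- \frac{1}{8}\right) = - \frac{1}{4} \approx -0.25$)
$R{\left(P,x \right)} = P^{2} + 27 x$
$h{\left(z \right)} = 1496$ ($h{\left(z \right)} = -6 + \left(893 - -609\right) = -6 + \left(893 + 609\right) = -6 + 1502 = 1496$)
$\frac{1}{h{\left(R{\left(X,16 \right)} \right)} + \left(-441 + 900\right) 1308} = \frac{1}{1496 + \left(-441 + 900\right) 1308} = \frac{1}{1496 + 459 \cdot 1308} = \frac{1}{1496 + 600372} = \frac{1}{601868}$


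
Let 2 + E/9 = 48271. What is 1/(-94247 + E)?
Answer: 1/340174 ≈ 2.9397e-6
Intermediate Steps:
E = 434421 (E = -18 + 9*48271 = -18 + 434439 = 434421)
1/(-94247 + E) = 1/(-94247 + 434421) = 1/340174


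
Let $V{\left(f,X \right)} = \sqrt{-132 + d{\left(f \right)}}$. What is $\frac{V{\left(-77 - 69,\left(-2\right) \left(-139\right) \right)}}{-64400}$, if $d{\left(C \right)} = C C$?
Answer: $- \frac{\sqrt{331}}{8050} \approx -0.0022601$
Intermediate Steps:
$d{\left(C \right)} = C^{2}$
$V{\left(f,X \right)} = \sqrt{-132 + f^{2}}$
$\frac{V{\left(-77 - 69,\left(-2\right) \left(-139\right) \right)}}{-64400} = \frac{\sqrt{-132 + \left(-77 - 69\right)^{2}}}{-64400} = \sqrt{-132 + \left(-77 - 69\right)^{2}} \left(- \frac{1}{64400}\right) = \sqrt{-132 + \left(-146\right)^{2}} \left(- \frac{1}{64400}\right) = \sqrt{-132 + 21316} \left(- \frac{1}{64400}\right) = \sqrt{21184} \left(- \frac{1}{64400}\right) = 8 \sqrt{331} \left(- \frac{1}{64400}\right) = - \frac{\sqrt{331}}{8050}$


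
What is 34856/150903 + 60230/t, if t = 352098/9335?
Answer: 4714279961891/2951813583 ≈ 1597.1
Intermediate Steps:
t = 352098/9335 (t = 352098*(1/9335) = 352098/9335 ≈ 37.718)
34856/150903 + 60230/t = 34856/150903 + 60230/(352098/9335) = 34856*(1/150903) + 60230*(9335/352098) = 34856/150903 + 281123525/176049 = 4714279961891/2951813583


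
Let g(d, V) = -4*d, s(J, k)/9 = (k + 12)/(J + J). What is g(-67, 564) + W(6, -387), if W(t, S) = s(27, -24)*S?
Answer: 1042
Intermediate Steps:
s(J, k) = 9*(12 + k)/(2*J) (s(J, k) = 9*((k + 12)/(J + J)) = 9*((12 + k)/((2*J))) = 9*((12 + k)*(1/(2*J))) = 9*((12 + k)/(2*J)) = 9*(12 + k)/(2*J))
W(t, S) = -2*S (W(t, S) = ((9/2)*(12 - 24)/27)*S = ((9/2)*(1/27)*(-12))*S = -2*S)
g(-67, 564) + W(6, -387) = -4*(-67) - 2*(-387) = 268 + 774 = 1042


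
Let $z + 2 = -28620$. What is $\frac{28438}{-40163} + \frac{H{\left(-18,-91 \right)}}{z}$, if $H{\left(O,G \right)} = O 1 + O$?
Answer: $- \frac{406253284}{574772693} \approx -0.70681$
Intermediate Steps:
$z = -28622$ ($z = -2 - 28620 = -28622$)
$H{\left(O,G \right)} = 2 O$ ($H{\left(O,G \right)} = O + O = 2 O$)
$\frac{28438}{-40163} + \frac{H{\left(-18,-91 \right)}}{z} = \frac{28438}{-40163} + \frac{2 \left(-18\right)}{-28622} = 28438 \left(- \frac{1}{40163}\right) - - \frac{18}{14311} = - \frac{28438}{40163} + \frac{18}{14311} = - \frac{406253284}{574772693}$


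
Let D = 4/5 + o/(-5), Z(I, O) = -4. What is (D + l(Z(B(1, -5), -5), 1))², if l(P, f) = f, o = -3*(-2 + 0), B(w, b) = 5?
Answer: 9/25 ≈ 0.36000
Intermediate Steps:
o = 6 (o = -3*(-2) = 6)
D = -⅖ (D = 4/5 + 6/(-5) = 4*(⅕) + 6*(-⅕) = ⅘ - 6/5 = -⅖ ≈ -0.40000)
(D + l(Z(B(1, -5), -5), 1))² = (-⅖ + 1)² = (⅗)² = 9/25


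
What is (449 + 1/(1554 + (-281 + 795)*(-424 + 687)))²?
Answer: 3769280332636225/18696733696 ≈ 2.0160e+5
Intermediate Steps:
(449 + 1/(1554 + (-281 + 795)*(-424 + 687)))² = (449 + 1/(1554 + 514*263))² = (449 + 1/(1554 + 135182))² = (449 + 1/136736)² = (61394465/136736)² = 3769280332636225/18696733696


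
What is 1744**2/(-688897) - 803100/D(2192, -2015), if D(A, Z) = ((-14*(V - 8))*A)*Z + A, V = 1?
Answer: -109665152790419/24849206442588 ≈ -4.4132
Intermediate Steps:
D(A, Z) = A + 98*A*Z (D(A, Z) = ((-14*(1 - 8))*A)*Z + A = ((-14*(-7))*A)*Z + A = (98*A)*Z + A = 98*A*Z + A = A + 98*A*Z)
1744**2/(-688897) - 803100/D(2192, -2015) = 1744**2/(-688897) - 803100*1/(2192*(1 + 98*(-2015))) = 3041536*(-1/688897) - 803100*1/(2192*(1 - 197470)) = -3041536/688897 - 803100/(2192*(-197469)) = -3041536/688897 - 803100/(-432852048) = -3041536/688897 - 803100*(-1/432852048) = -3041536/688897 + 66925/36071004 = -109665152790419/24849206442588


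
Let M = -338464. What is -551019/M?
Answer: 78717/48352 ≈ 1.6280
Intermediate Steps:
-551019/M = -551019/(-338464) = -551019*(-1/338464) = 78717/48352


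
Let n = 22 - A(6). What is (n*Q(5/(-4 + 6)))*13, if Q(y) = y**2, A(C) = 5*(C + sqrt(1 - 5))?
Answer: -650 - 1625*I/2 ≈ -650.0 - 812.5*I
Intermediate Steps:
A(C) = 5*C + 10*I (A(C) = 5*(C + sqrt(-4)) = 5*(C + 2*I) = 5*C + 10*I)
n = -8 - 10*I (n = 22 - (5*6 + 10*I) = 22 - (30 + 10*I) = 22 + (-30 - 10*I) = -8 - 10*I ≈ -8.0 - 10.0*I)
(n*Q(5/(-4 + 6)))*13 = ((-8 - 10*I)*(5/(-4 + 6))**2)*13 = ((-8 - 10*I)*(5/2)**2)*13 = ((-8 - 10*I)*(25/4))*13 = (-50 - 125*I/2)*13 = -650 - 1625*I/2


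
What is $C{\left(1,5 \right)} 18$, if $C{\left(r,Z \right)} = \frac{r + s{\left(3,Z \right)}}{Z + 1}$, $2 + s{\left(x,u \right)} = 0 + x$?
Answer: $6$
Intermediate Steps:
$s{\left(x,u \right)} = -2 + x$ ($s{\left(x,u \right)} = -2 + \left(0 + x\right) = -2 + x$)
$C{\left(r,Z \right)} = \frac{1 + r}{1 + Z}$ ($C{\left(r,Z \right)} = \frac{r + \left(-2 + 3\right)}{Z + 1} = \frac{r + 1}{1 + Z} = \frac{1 + r}{1 + Z}$)
$C{\left(1,5 \right)} 18 = \frac{1 + 1}{1 + 5} \cdot 18 = \frac{1}{6} \cdot 2 \cdot 18 = \frac{1}{3} \cdot 18 = 6$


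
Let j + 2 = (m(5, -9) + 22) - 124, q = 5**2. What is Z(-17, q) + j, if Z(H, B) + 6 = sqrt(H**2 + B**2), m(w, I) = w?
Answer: -105 + sqrt(914) ≈ -74.768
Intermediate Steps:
q = 25
j = -99 (j = -2 + ((5 + 22) - 124) = -2 + (27 - 124) = -2 - 97 = -99)
Z(H, B) = -6 + sqrt(B**2 + H**2) (Z(H, B) = -6 + sqrt(H**2 + B**2) = -6 + sqrt(B**2 + H**2))
Z(-17, q) + j = (-6 + sqrt(25**2 + (-17)**2)) - 99 = (-6 + sqrt(625 + 289)) - 99 = (-6 + sqrt(914)) - 99 = -105 + sqrt(914)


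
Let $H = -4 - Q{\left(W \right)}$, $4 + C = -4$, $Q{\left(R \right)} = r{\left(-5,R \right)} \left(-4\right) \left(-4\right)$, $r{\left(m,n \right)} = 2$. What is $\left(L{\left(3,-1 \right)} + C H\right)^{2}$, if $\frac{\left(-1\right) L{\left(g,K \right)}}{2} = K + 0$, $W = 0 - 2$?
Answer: $84100$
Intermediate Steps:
$W = -2$ ($W = 0 - 2 = -2$)
$L{\left(g,K \right)} = - 2 K$ ($L{\left(g,K \right)} = - 2 \left(K + 0\right) = - 2 K$)
$Q{\left(R \right)} = 32$ ($Q{\left(R \right)} = 2 \left(-4\right) \left(-4\right) = \left(-8\right) \left(-4\right) = 32$)
$C = -8$ ($C = -4 - 4 = -8$)
$H = -36$ ($H = -4 - 32 = -36$)
$\left(L{\left(3,-1 \right)} + C H\right)^{2} = \left(\left(-2\right) \left(-1\right) - -288\right)^{2} = \left(2 + 288\right)^{2} = 290^{2} = 84100$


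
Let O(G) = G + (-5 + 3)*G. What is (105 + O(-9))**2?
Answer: 12996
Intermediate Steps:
O(G) = -G (O(G) = G - 2*G = -G)
(105 + O(-9))**2 = (105 - 1*(-9))**2 = (105 + 9)**2 = 114**2 = 12996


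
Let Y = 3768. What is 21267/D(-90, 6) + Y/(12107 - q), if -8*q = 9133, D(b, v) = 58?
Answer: 2255816415/6147362 ≈ 366.96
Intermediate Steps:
q = -9133/8 (q = -1/8*9133 = -9133/8 ≈ -1141.6)
21267/D(-90, 6) + Y/(12107 - q) = 21267/58 + 3768/(12107 - 1*(-9133/8)) = 21267*(1/58) + 3768/(12107 + 9133/8) = 21267/58 + 3768/(105989/8) = 21267/58 + 3768*(8/105989) = 21267/58 + 30144/105989 = 2255816415/6147362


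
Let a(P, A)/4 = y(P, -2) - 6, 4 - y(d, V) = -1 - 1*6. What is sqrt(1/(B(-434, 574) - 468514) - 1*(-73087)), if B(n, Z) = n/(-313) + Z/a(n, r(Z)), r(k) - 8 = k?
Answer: sqrt(157151371878643994070117)/1466354649 ≈ 270.35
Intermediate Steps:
y(d, V) = 11 (y(d, V) = 4 - (-1 - 1*6) = 4 - (-1 - 6) = 4 - 1*(-7) = 4 + 7 = 11)
r(k) = 8 + k
a(P, A) = 20 (a(P, A) = 4*(11 - 6) = 4*5 = 20)
B(n, Z) = -n/313 + Z/20 (B(n, Z) = n/(-313) + Z/20 = n*(-1/313) + Z*(1/20) = -n/313 + Z/20)
sqrt(1/(B(-434, 574) - 468514) - 1*(-73087)) = sqrt(1/((-1/313*(-434) + (1/20)*574) - 468514) - 1*(-73087)) = sqrt(1/((434/313 + 287/10) - 468514) + 73087) = sqrt(1/(94171/3130 - 468514) + 73087) = sqrt(1/(-1466354649/3130) + 73087) = sqrt(-3130/1466354649 + 73087) = sqrt(107171462228333/1466354649) = sqrt(157151371878643994070117)/1466354649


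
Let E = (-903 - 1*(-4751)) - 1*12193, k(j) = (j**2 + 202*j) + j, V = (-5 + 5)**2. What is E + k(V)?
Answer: -8345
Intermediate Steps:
V = 0 (V = 0**2 = 0)
k(j) = j**2 + 203*j
E = -8345 (E = (-903 + 4751) - 12193 = 3848 - 12193 = -8345)
E + k(V) = -8345 + 0*(203 + 0) = -8345 + 0*203 = -8345 + 0 = -8345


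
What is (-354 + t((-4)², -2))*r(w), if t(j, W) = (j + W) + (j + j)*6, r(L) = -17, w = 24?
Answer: 2516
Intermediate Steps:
t(j, W) = W + 13*j (t(j, W) = (W + j) + (2*j)*6 = (W + j) + 12*j = W + 13*j)
(-354 + t((-4)², -2))*r(w) = (-354 + (-2 + 13*(-4)²))*(-17) = (-354 + (-2 + 13*16))*(-17) = (-354 + (-2 + 208))*(-17) = (-354 + 206)*(-17) = -148*(-17) = 2516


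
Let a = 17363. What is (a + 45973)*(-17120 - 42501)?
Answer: -3776155656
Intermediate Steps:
(a + 45973)*(-17120 - 42501) = (17363 + 45973)*(-17120 - 42501) = 63336*(-59621) = -3776155656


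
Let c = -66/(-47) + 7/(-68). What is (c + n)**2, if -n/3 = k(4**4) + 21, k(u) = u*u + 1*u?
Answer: 398174736988483225/10214416 ≈ 3.8982e+10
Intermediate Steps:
k(u) = u + u**2 (k(u) = u**2 + u = u + u**2)
n = -197439 (n = -3*(4**4*(1 + 4**4) + 21) = -3*(256*(1 + 256) + 21) = -3*(256*257 + 21) = -3*(65792 + 21) = -3*65813 = -197439)
c = 4159/3196 (c = -66*(-1/47) + 7*(-1/68) = 66/47 - 7/68 = 4159/3196 ≈ 1.3013)
(c + n)**2 = (4159/3196 - 197439)**2 = (-631010885/3196)**2 = 398174736988483225/10214416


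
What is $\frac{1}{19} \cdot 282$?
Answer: $\frac{282}{19} \approx 14.842$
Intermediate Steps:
$\frac{1}{19} \cdot 282 = \frac{282}{19}$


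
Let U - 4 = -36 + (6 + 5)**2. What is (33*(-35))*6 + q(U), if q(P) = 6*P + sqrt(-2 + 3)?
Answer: -6395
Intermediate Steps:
U = 89 (U = 4 + (-36 + (6 + 5)**2) = 4 + (-36 + 11**2) = 4 + (-36 + 121) = 4 + 85 = 89)
q(P) = 1 + 6*P (q(P) = 6*P + sqrt(1) = 6*P + 1 = 1 + 6*P)
(33*(-35))*6 + q(U) = (33*(-35))*6 + (1 + 6*89) = -1155*6 + (1 + 534) = -6930 + 535 = -6395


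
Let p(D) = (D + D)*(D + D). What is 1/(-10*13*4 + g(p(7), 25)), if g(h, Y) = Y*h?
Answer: 1/4380 ≈ 0.00022831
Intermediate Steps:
p(D) = 4*D² (p(D) = (2*D)*(2*D) = 4*D²)
1/(-10*13*4 + g(p(7), 25)) = 1/(-10*13*4 + 25*(4*7²)) = 1/(-130*4 + 25*(4*49)) = 1/(-520 + 25*196) = 1/(-520 + 4900) = 1/4380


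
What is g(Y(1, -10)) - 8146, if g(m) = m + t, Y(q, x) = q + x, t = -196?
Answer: -8351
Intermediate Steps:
g(m) = -196 + m (g(m) = m - 196 = -196 + m)
g(Y(1, -10)) - 8146 = (-196 + (1 - 10)) - 8146 = (-196 - 9) - 8146 = -205 - 8146 = -8351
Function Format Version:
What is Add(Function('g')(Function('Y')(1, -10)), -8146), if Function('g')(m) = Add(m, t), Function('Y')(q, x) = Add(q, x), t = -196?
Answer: -8351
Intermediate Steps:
Function('g')(m) = Add(-196, m) (Function('g')(m) = Add(m, -196) = Add(-196, m))
Add(Function('g')(Function('Y')(1, -10)), -8146) = Add(Add(-196, Add(1, -10)), -8146) = Add(Add(-196, -9), -8146) = Add(-205, -8146) = -8351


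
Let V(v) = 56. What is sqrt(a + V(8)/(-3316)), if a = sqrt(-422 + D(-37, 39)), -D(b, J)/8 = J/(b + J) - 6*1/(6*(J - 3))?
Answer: sqrt(-104454 + 41234460*I*sqrt(13))/2487 ≈ 3.4656 + 3.468*I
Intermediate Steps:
D(b, J) = 48/(-18 + 6*J) - 8*J/(J + b) (D(b, J) = -8*(J/(b + J) - 6*1/(6*(J - 3))) = -8*(J/(J + b) - 6*1/(6*(-3 + J))) = -8*(J/(J + b) - 6/(-18 + 6*J)) = -8*(-6/(-18 + 6*J) + J/(J + b)) = 48/(-18 + 6*J) - 8*J/(J + b))
a = 20*I*sqrt(13)/3 (a = sqrt(-422 + 8*(-37 - 1*39**2 + 4*39)/(39**2 - 3*39 - 3*(-37) + 39*(-37))) = sqrt(-422 + 8*(-37 - 1*1521 + 156)/(1521 - 117 + 111 - 1443)) = sqrt(-422 + 8*(-37 - 1521 + 156)/72) = sqrt(-422 + 8*(1/72)*(-1402)) = sqrt(-422 - 1402/9) = sqrt(-5200/9) = 20*I*sqrt(13)/3 ≈ 24.037*I)
sqrt(a + V(8)/(-3316)) = sqrt(20*I*sqrt(13)/3 + 56/(-3316)) = sqrt(20*I*sqrt(13)/3 + 56*(-1/3316)) = sqrt(20*I*sqrt(13)/3 - 14/829) = sqrt(-14/829 + 20*I*sqrt(13)/3)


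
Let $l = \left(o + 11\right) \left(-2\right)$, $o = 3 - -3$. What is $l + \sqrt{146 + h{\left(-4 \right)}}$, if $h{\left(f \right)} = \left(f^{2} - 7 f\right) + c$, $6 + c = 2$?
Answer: $-34 + \sqrt{186} \approx -20.362$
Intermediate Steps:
$c = -4$ ($c = -6 + 2 = -4$)
$h{\left(f \right)} = -4 + f^{2} - 7 f$ ($h{\left(f \right)} = \left(f^{2} - 7 f\right) - 4 = -4 + f^{2} - 7 f$)
$o = 6$ ($o = 3 + 3 = 6$)
$l = -34$ ($l = \left(6 + 11\right) \left(-2\right) = 17 \left(-2\right) = -34$)
$l + \sqrt{146 + h{\left(-4 \right)}} = -34 + \sqrt{146 - \left(-24 - 16\right)} = -34 + \sqrt{146 + \left(-4 + 16 + 28\right)} = -34 + \sqrt{146 + 40} = -34 + \sqrt{186}$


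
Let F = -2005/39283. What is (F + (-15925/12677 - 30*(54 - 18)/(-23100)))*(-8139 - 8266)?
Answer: 113274577943046/5477896501 ≈ 20678.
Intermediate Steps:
F = -2005/39283 (F = -2005*1/39283 = -2005/39283 ≈ -0.051040)
(F + (-15925/12677 - 30*(54 - 18)/(-23100)))*(-8139 - 8266) = (-2005/39283 + (-15925/12677 - 30*(54 - 18)/(-23100)))*(-8139 - 8266) = (-2005/39283 + (-15925*1/12677 - 30*36*(-1/23100)))*(-16405) = (-2005/39283 + (-2275/1811 - 1080*(-1/23100)))*(-16405) = (-2005/39283 + (-2275/1811 + 18/385))*(-16405) = (-2005/39283 - 843277/697235)*(-16405) = -34524406566/27389482505*(-16405) = 113274577943046/5477896501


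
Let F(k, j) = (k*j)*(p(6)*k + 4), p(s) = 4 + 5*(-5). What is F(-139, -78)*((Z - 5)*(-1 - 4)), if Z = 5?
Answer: 0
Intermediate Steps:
p(s) = -21 (p(s) = 4 - 25 = -21)
F(k, j) = j*k*(4 - 21*k) (F(k, j) = (k*j)*(-21*k + 4) = (j*k)*(4 - 21*k) = j*k*(4 - 21*k))
F(-139, -78)*((Z - 5)*(-1 - 4)) = (-78*(-139)*(4 - 21*(-139)))*((5 - 5)*(-1 - 4)) = (-78*(-139)*(4 + 2919))*(0*(-5)) = -78*(-139)*2923*0 = 31691166*0 = 0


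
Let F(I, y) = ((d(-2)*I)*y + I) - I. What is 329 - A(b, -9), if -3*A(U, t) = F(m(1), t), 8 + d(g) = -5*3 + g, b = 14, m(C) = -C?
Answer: 254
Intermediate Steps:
d(g) = -23 + g (d(g) = -8 + (-5*3 + g) = -8 + (-15 + g) = -23 + g)
F(I, y) = -25*I*y (F(I, y) = (((-23 - 2)*I)*y + I) - I = ((-25*I)*y + I) - I = (-25*I*y + I) - I = (I - 25*I*y) - I = -25*I*y)
A(U, t) = -25*t/3 (A(U, t) = -(-25)*(-1*1)*t/3 = -(-25)*(-1)*t/3 = -25*t/3)
329 - A(b, -9) = 329 - (-25)*(-9)/3 = 329 - 1*75 = 329 - 75 = 254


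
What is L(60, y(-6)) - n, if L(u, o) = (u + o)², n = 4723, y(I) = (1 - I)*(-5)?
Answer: -4098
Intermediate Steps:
y(I) = -5 + 5*I
L(u, o) = (o + u)²
L(60, y(-6)) - n = ((-5 + 5*(-6)) + 60)² - 1*4723 = ((-5 - 30) + 60)² - 4723 = (-35 + 60)² - 4723 = 25² - 4723 = 625 - 4723 = -4098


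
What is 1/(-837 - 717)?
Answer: -1/1554 ≈ -0.00064350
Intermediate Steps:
1/(-837 - 717) = 1/(-1554) = -1/1554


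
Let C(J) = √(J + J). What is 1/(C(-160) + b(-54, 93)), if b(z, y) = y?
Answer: 93/8969 - 8*I*√5/8969 ≈ 0.010369 - 0.0019945*I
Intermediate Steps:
C(J) = √2*√J (C(J) = √(2*J) = √2*√J)
1/(C(-160) + b(-54, 93)) = 1/(√2*√(-160) + 93) = 1/(√2*(4*I*√10) + 93) = 1/(8*I*√5 + 93) = 1/(93 + 8*I*√5)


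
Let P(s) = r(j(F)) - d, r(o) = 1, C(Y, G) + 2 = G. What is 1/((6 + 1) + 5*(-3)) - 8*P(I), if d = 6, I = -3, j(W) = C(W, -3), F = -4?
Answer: 319/8 ≈ 39.875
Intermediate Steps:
C(Y, G) = -2 + G
j(W) = -5 (j(W) = -2 - 3 = -5)
P(s) = -5 (P(s) = 1 - 1*6 = 1 - 6 = -5)
1/((6 + 1) + 5*(-3)) - 8*P(I) = 1/((6 + 1) + 5*(-3)) - 8*(-5) = 1/(7 - 15) + 40 = 1/(-8) + 40 = -⅛ + 40 = 319/8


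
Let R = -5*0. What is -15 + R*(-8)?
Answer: -15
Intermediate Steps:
R = 0
-15 + R*(-8) = -15 + 0*(-8) = -15 + 0 = -15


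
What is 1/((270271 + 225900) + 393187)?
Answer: 1/889358 ≈ 1.1244e-6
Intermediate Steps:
1/((270271 + 225900) + 393187) = 1/(496171 + 393187) = 1/889358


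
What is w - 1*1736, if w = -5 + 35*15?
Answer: -1216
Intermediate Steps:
w = 520 (w = -5 + 525 = 520)
w - 1*1736 = 520 - 1*1736 = 520 - 1736 = -1216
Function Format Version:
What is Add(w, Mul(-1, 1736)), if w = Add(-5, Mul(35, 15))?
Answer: -1216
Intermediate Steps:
w = 520 (w = Add(-5, 525) = 520)
Add(w, Mul(-1, 1736)) = Add(520, Mul(-1, 1736)) = Add(520, -1736) = -1216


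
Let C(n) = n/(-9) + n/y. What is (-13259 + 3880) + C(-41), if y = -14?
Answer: -1180811/126 ≈ -9371.5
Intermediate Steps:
C(n) = -23*n/126 (C(n) = n/(-9) + n/(-14) = n*(-1/9) + n*(-1/14) = -n/9 - n/14 = -23*n/126)
(-13259 + 3880) + C(-41) = (-13259 + 3880) - 23/126*(-41) = -9379 + 943/126 = -1180811/126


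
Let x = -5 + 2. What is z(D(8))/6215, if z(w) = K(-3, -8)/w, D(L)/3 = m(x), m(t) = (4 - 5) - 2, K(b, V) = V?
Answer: 8/55935 ≈ 0.00014302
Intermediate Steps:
x = -3
m(t) = -3 (m(t) = -1 - 2 = -3)
D(L) = -9 (D(L) = 3*(-3) = -9)
z(w) = -8/w
z(D(8))/6215 = -8/(-9)/6215 = -8*(-1/9)*(1/6215) = (8/9)*(1/6215) = 8/55935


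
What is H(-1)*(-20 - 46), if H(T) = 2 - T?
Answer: -198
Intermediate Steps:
H(-1)*(-20 - 46) = (2 - 1*(-1))*(-20 - 46) = (2 + 1)*(-66) = 3*(-66) = -198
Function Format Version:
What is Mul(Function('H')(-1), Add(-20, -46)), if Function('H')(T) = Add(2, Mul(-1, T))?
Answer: -198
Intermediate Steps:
Mul(Function('H')(-1), Add(-20, -46)) = Mul(Add(2, Mul(-1, -1)), Add(-20, -46)) = Mul(Add(2, 1), -66) = Mul(3, -66) = -198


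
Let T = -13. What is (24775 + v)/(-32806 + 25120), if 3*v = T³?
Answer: -5152/1647 ≈ -3.1281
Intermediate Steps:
v = -2197/3 (v = (⅓)*(-13)³ = (⅓)*(-2197) = -2197/3 ≈ -732.33)
(24775 + v)/(-32806 + 25120) = (24775 - 2197/3)/(-32806 + 25120) = (72128/3)/(-7686) = (72128/3)*(-1/7686) = -5152/1647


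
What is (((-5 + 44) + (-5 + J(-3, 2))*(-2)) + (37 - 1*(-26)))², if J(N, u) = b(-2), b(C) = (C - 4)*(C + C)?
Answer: 4096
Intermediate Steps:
b(C) = 2*C*(-4 + C) (b(C) = (-4 + C)*(2*C) = 2*C*(-4 + C))
J(N, u) = 24 (J(N, u) = 2*(-2)*(-4 - 2) = 2*(-2)*(-6) = 24)
(((-5 + 44) + (-5 + J(-3, 2))*(-2)) + (37 - 1*(-26)))² = (((-5 + 44) + (-5 + 24)*(-2)) + (37 - 1*(-26)))² = ((39 + 19*(-2)) + (37 + 26))² = ((39 - 38) + 63)² = (1 + 63)² = 64² = 4096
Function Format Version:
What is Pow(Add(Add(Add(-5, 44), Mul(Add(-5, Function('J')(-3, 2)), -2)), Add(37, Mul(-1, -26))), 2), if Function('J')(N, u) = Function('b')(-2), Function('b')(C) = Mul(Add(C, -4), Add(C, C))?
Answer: 4096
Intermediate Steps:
Function('b')(C) = Mul(2, C, Add(-4, C)) (Function('b')(C) = Mul(Add(-4, C), Mul(2, C)) = Mul(2, C, Add(-4, C)))
Function('J')(N, u) = 24 (Function('J')(N, u) = Mul(2, -2, Add(-4, -2)) = Mul(2, -2, -6) = 24)
Pow(Add(Add(Add(-5, 44), Mul(Add(-5, Function('J')(-3, 2)), -2)), Add(37, Mul(-1, -26))), 2) = Pow(Add(Add(Add(-5, 44), Mul(Add(-5, 24), -2)), Add(37, Mul(-1, -26))), 2) = Pow(Add(Add(39, Mul(19, -2)), Add(37, 26)), 2) = Pow(Add(Add(39, -38), 63), 2) = Pow(Add(1, 63), 2) = Pow(64, 2) = 4096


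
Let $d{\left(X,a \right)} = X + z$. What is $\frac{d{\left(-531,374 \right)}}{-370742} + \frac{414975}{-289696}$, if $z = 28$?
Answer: $- \frac{6986497471}{4881930656} \approx -1.4311$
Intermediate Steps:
$d{\left(X,a \right)} = 28 + X$ ($d{\left(X,a \right)} = X + 28 = 28 + X$)
$\frac{d{\left(-531,374 \right)}}{-370742} + \frac{414975}{-289696} = \frac{28 - 531}{-370742} + \frac{414975}{-289696} = \left(-503\right) \left(- \frac{1}{370742}\right) + 414975 \left(- \frac{1}{289696}\right) = \frac{503}{370742} - \frac{37725}{26336} = - \frac{6986497471}{4881930656}$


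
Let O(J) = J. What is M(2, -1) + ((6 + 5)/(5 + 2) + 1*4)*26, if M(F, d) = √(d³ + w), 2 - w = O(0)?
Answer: 1021/7 ≈ 145.86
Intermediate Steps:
w = 2 (w = 2 - 1*0 = 2 + 0 = 2)
M(F, d) = √(2 + d³) (M(F, d) = √(d³ + 2) = √(2 + d³))
M(2, -1) + ((6 + 5)/(5 + 2) + 1*4)*26 = √(2 + (-1)³) + ((6 + 5)/(5 + 2) + 1*4)*26 = √(2 - 1) + (11/7 + 4)*26 = √1 + (11*(⅐) + 4)*26 = 1 + (11/7 + 4)*26 = 1 + (39/7)*26 = 1 + 1014/7 = 1021/7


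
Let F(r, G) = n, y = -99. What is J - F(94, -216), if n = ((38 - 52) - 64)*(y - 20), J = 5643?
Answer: -3639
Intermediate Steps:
n = 9282 (n = ((38 - 52) - 64)*(-99 - 20) = (-14 - 64)*(-119) = -78*(-119) = 9282)
F(r, G) = 9282
J - F(94, -216) = 5643 - 1*9282 = 5643 - 9282 = -3639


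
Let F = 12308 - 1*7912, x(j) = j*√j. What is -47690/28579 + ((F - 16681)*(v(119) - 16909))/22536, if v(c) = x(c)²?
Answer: -32539555389755/35780908 ≈ -9.0941e+5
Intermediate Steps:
x(j) = j^(3/2)
F = 4396 (F = 12308 - 7912 = 4396)
v(c) = c³ (v(c) = (c^(3/2))² = c³)
-47690/28579 + ((F - 16681)*(v(119) - 16909))/22536 = -47690/28579 + ((4396 - 16681)*(119³ - 16909))/22536 = -47690*1/28579 - 12285*(1685159 - 16909)*(1/22536) = -47690/28579 - 12285*1668250*(1/22536) = -47690/28579 - 20494451250*1/22536 = -47690/28579 - 1138580625/1252 = -32539555389755/35780908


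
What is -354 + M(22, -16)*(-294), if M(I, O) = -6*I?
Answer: 38454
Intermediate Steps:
-354 + M(22, -16)*(-294) = -354 - 6*22*(-294) = -354 - 132*(-294) = -354 + 38808 = 38454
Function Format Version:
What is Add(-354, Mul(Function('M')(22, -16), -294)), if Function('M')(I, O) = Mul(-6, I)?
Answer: 38454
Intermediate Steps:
Add(-354, Mul(Function('M')(22, -16), -294)) = Add(-354, Mul(Mul(-6, 22), -294)) = Add(-354, Mul(-132, -294)) = Add(-354, 38808) = 38454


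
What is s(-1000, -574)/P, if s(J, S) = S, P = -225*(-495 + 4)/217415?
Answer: -24959242/22095 ≈ -1129.6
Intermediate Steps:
P = 22095/43483 (P = -225*(-491)*(1/217415) = 110475*(1/217415) = 22095/43483 ≈ 0.50813)
s(-1000, -574)/P = -574/22095/43483 = -574*43483/22095 = -24959242/22095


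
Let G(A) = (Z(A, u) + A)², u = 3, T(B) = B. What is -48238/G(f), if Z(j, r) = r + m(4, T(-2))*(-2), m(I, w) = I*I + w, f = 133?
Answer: -24119/5832 ≈ -4.1356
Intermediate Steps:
m(I, w) = w + I² (m(I, w) = I² + w = w + I²)
Z(j, r) = -28 + r (Z(j, r) = r + (-2 + 4²)*(-2) = r + (-2 + 16)*(-2) = r + 14*(-2) = r - 28 = -28 + r)
G(A) = (-25 + A)² (G(A) = ((-28 + 3) + A)² = (-25 + A)²)
-48238/G(f) = -48238/(-25 + 133)² = -48238/(108²) = -48238/11664 = -48238*1/11664 = -24119/5832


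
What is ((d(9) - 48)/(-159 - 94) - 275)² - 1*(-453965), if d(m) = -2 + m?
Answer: 33892822841/64009 ≈ 5.2950e+5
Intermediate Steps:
((d(9) - 48)/(-159 - 94) - 275)² - 1*(-453965) = (((-2 + 9) - 48)/(-159 - 94) - 275)² - 1*(-453965) = ((7 - 48)/(-253) - 275)² + 453965 = (-41*(-1/253) - 275)² + 453965 = (41/253 - 275)² + 453965 = (-69534/253)² + 453965 = 4834977156/64009 + 453965 = 33892822841/64009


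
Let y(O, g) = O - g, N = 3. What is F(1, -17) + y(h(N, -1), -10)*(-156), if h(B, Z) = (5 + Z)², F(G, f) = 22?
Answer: -4034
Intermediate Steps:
F(1, -17) + y(h(N, -1), -10)*(-156) = 22 + ((5 - 1)² - 1*(-10))*(-156) = 22 + (4² + 10)*(-156) = 22 + (16 + 10)*(-156) = 22 + 26*(-156) = 22 - 4056 = -4034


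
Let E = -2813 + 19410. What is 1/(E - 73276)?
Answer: -1/56679 ≈ -1.7643e-5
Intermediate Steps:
E = 16597
1/(E - 73276) = 1/(16597 - 73276) = 1/(-56679) = -1/56679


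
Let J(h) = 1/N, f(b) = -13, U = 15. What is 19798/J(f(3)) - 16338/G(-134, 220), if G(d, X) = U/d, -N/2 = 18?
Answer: -2833876/5 ≈ -5.6678e+5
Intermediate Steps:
N = -36 (N = -2*18 = -36)
G(d, X) = 15/d
J(h) = -1/36 (J(h) = 1/(-36) = -1/36)
19798/J(f(3)) - 16338/G(-134, 220) = 19798/(-1/36) - 16338/(15/(-134)) = 19798*(-36) - 16338/(15*(-1/134)) = -712728 - 16338/(-15/134) = -712728 - 16338*(-134/15) = -712728 + 729764/5 = -2833876/5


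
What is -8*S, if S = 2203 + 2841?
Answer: -40352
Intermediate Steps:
S = 5044
-8*S = -8*5044 = -40352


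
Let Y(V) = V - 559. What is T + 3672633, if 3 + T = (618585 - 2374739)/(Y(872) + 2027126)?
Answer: 7446031538416/2027439 ≈ 3.6726e+6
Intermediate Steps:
Y(V) = -559 + V
T = -7838471/2027439 (T = -3 + (618585 - 2374739)/((-559 + 872) + 2027126) = -3 - 1756154/(313 + 2027126) = -3 - 1756154/2027439 = -7838471/2027439 ≈ -3.8662)
T + 3672633 = -7838471/2027439 + 3672633 = 7446031538416/2027439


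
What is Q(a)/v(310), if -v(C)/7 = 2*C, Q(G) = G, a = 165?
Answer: -33/868 ≈ -0.038018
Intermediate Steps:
v(C) = -14*C
Q(a)/v(310) = 165/((-14*310)) = 165/(-4340) = 165*(-1/4340) = -33/868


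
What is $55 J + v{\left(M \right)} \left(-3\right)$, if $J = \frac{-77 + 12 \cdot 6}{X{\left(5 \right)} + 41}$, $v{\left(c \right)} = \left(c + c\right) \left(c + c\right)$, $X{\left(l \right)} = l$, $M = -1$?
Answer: $- \frac{827}{46} \approx -17.978$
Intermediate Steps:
$v{\left(c \right)} = 4 c^{2}$ ($v{\left(c \right)} = 2 c 2 c = 4 c^{2}$)
$J = - \frac{5}{46}$ ($J = \frac{-77 + 12 \cdot 6}{5 + 41} = \frac{-77 + 72}{46} = \left(-5\right) \frac{1}{46} = - \frac{5}{46} \approx -0.1087$)
$55 J + v{\left(M \right)} \left(-3\right) = 55 \left(- \frac{5}{46}\right) + 4 \left(-1\right)^{2} \left(-3\right) = - \frac{275}{46} + 4 \cdot 1 \left(-3\right) = - \frac{275}{46} + 4 \left(-3\right) = - \frac{275}{46} - 12 = - \frac{827}{46}$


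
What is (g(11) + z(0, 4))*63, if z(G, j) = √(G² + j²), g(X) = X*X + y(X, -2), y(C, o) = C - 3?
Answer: 8379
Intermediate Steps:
y(C, o) = -3 + C
g(X) = -3 + X + X² (g(X) = X*X + (-3 + X) = X² + (-3 + X) = -3 + X + X²)
(g(11) + z(0, 4))*63 = ((-3 + 11 + 11²) + √(0² + 4²))*63 = ((-3 + 11 + 121) + √(0 + 16))*63 = (129 + √16)*63 = (129 + 4)*63 = 133*63 = 8379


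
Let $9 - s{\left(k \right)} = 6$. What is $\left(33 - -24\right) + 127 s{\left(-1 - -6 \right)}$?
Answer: $438$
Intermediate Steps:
$s{\left(k \right)} = 3$ ($s{\left(k \right)} = 9 - 6 = 3$)
$\left(33 - -24\right) + 127 s{\left(-1 - -6 \right)} = \left(33 - -24\right) + 127 \cdot 3 = \left(33 + 24\right) + 381 = 57 + 381 = 438$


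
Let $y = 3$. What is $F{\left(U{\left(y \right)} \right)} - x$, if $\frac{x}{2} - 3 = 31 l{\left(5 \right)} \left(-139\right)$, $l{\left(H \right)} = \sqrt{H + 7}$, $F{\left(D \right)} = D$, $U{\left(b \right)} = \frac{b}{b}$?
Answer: $-5 + 17236 \sqrt{3} \approx 29849.0$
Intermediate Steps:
$U{\left(b \right)} = 1$
$l{\left(H \right)} = \sqrt{7 + H}$
$x = 6 - 17236 \sqrt{3}$ ($x = 6 + 2 \cdot 31 \sqrt{7 + 5} \left(-139\right) = 6 + 2 \cdot 31 \sqrt{12} \left(-139\right) = 6 + 2 \cdot 31 \cdot 2 \sqrt{3} \left(-139\right) = 6 + 2 \cdot 62 \sqrt{3} \left(-139\right) = 6 + 2 \left(- 8618 \sqrt{3}\right) = 6 - 17236 \sqrt{3} \approx -29848.0$)
$F{\left(U{\left(y \right)} \right)} - x = 1 - \left(6 - 17236 \sqrt{3}\right) = -5 + 17236 \sqrt{3}$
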